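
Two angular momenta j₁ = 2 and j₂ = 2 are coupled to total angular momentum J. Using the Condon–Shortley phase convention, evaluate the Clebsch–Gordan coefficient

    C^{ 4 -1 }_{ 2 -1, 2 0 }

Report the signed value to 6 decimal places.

triangle: 0!*4!*4!/9! = 576/362880
(j±m)!: 1!*3!*2!*2!*3!*5! = 17280
prefactor² = (2J+1)*Δ*N² = 1728/7
  k=0: +1/(0!*0!*3!*2!*1!*2!) = 1/24
Σ = 1/24  ⇒  CG² = 1728/7*1/24² = 3/7
CG = +√(3/7) = +0.654654

+√(3/7) ≈ +0.654654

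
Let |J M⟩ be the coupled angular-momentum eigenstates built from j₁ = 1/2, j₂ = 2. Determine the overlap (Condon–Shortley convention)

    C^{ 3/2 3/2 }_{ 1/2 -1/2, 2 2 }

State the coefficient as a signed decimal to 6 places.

triangle: 1!*0!*3!/5! = 6/120
(j±m)!: 0!*1!*4!*0!*3!*0! = 144
prefactor² = (2J+1)*Δ*N² = 144/5
  k=1: −1/(1!*0!*0!*3!*0!*0!) = -1/6
Σ = -1/6  ⇒  CG² = 144/5*(-1/6)² = 4/5
CG = −√(4/5) = -0.894427

−√(4/5) ≈ -0.894427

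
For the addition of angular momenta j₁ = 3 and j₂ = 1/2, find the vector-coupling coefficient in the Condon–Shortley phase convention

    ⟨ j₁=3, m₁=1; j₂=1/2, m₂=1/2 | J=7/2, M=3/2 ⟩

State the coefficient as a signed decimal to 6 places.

triangle: 0!×6!×1!/8! = 720/40320
(j±m)!: 4!×2!×1!×0!×5!×2! = 11520
prefactor² = (2J+1)×Δ×N² = 11520/7
  k=0: +1/(0!×0!×2!×1!×4!×0!) = 1/48
Σ = 1/48  ⇒  CG² = 11520/7×1/48² = 5/7
CG = +√(5/7) = +0.845154

+√(5/7) ≈ +0.845154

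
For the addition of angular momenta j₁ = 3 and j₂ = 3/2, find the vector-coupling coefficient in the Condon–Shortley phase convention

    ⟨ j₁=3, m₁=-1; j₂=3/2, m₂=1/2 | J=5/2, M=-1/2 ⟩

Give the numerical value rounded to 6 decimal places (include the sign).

j₁+j₂−J=2  J+j₁−j₂=4  J−j₁+j₂=1  j₁+j₂+J+1=8
(j₁±m₁, j₂±m₂, J±M) = (2,4,2,1,2,3)
P² = 288/35
sum k=1..2:
  [1] −1/6 = -1/6
  [2] +1/8 = 1/8
S = -1/24
C² = P²·S² = 1/70 ; C = -0.119523

-0.119523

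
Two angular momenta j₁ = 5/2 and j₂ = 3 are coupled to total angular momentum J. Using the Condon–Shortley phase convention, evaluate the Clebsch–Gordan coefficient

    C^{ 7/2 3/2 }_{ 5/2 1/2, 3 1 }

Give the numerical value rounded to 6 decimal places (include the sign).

-0.487950

√[8·2!3!4!/10! · 3!2!4!2!5!2!] = √(3072/35)
  +(−1)^0/∏(0,2,2,4,1,0)! = 1/96  (running 1/96)
  +(−1)^1/∏(1,1,1,3,2,1)! = -1/12  (running -7/96)
  +(−1)^2/∏(2,0,0,2,3,2)! = 1/48  (running -5/96)
⟨..|..⟩ = √(3072/35)·(-5/96) = -0.487950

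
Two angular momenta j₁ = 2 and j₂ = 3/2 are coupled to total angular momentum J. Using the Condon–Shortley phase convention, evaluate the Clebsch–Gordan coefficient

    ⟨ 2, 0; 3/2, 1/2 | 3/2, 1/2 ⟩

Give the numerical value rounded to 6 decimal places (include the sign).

√[4·2!2!1!/6! · 2!2!2!1!2!1!] = √(16/45)
  +(−1)^1/∏(1,1,1,1,1,0)! = -1  (running -1)
  +(−1)^2/∏(2,0,0,0,2,1)! = 1/4  (running -3/4)
⟨..|..⟩ = √(16/45)·(-3/4) = -0.447214

−√(1/5) ≈ -0.447214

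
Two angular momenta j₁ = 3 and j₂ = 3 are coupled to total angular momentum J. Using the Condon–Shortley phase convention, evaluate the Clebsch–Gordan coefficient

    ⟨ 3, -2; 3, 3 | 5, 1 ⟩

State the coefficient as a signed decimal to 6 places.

-0.243975  (= −√(5/84))

j₁+j₂−J=1  J+j₁−j₂=5  J−j₁+j₂=5  j₁+j₂+J+1=12
(j₁±m₁, j₂±m₂, J±M) = (1,5,6,0,6,4)
P² = 3456000/7
sum k=1..1:
  [1] −1/2880 = -1/2880
S = -1/2880
C² = P²·S² = 5/84 ; C = -0.243975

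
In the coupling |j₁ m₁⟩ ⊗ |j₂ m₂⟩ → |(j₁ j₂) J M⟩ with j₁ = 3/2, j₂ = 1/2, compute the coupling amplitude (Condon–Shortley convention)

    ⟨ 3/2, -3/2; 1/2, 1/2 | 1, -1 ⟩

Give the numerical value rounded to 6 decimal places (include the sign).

-0.866025

j₁+j₂−J=1  J+j₁−j₂=2  J−j₁+j₂=0  j₁+j₂+J+1=4
(j₁±m₁, j₂±m₂, J±M) = (0,3,1,0,0,2)
P² = 3
sum k=1..1:
  [1] −1/2 = -1/2
S = -1/2
C² = P²·S² = 3/4 ; C = -0.866025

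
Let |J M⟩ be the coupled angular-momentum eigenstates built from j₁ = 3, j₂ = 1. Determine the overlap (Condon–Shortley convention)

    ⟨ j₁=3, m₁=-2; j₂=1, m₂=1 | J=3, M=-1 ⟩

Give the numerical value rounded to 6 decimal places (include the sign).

−√(5/12) ≈ -0.645497

j₁+j₂−J=1  J+j₁−j₂=5  J−j₁+j₂=1  j₁+j₂+J+1=8
(j₁±m₁, j₂±m₂, J±M) = (1,5,2,0,2,4)
P² = 240
sum k=1..1:
  [1] −1/24 = -1/24
S = -1/24
C² = P²·S² = 5/12 ; C = -0.645497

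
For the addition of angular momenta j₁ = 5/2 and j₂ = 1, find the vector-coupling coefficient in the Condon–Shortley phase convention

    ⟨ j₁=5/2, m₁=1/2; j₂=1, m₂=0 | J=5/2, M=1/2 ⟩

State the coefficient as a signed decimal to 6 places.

√[6·1!4!1!/7! · 3!2!1!1!3!2!] = √(144/35)
  +(−1)^0/∏(0,1,2,1,2,0)! = 1/4  (running 1/4)
  +(−1)^1/∏(1,0,1,0,3,1)! = -1/6  (running 1/12)
⟨..|..⟩ = √(144/35)·(1/12) = +0.169031

+√(1/35) ≈ +0.169031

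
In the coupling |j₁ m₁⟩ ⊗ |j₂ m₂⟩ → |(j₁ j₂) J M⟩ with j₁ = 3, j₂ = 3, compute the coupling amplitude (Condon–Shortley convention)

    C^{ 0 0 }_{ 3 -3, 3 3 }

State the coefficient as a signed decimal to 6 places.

+√(1/7) ≈ +0.377964

triangle: 6!*0!*0!/7! = 720/5040
(j±m)!: 0!*6!*6!*0!*0!*0! = 518400
prefactor² = (2J+1)*Δ*N² = 518400/7
  k=6: +1/(6!*0!*0!*0!*0!*0!) = 1/720
Σ = 1/720  ⇒  CG² = 518400/7*1/720² = 1/7
CG = +√(1/7) = +0.377964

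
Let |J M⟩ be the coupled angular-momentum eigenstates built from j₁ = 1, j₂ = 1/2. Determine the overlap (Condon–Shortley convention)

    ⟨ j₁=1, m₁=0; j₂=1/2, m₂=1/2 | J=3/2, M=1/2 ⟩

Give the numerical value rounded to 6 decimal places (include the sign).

+0.816497  (= +√(2/3))

j₁+j₂−J=0  J+j₁−j₂=2  J−j₁+j₂=1  j₁+j₂+J+1=4
(j₁±m₁, j₂±m₂, J±M) = (1,1,1,0,2,1)
P² = 2/3
sum k=0..0:
  [0] +1/1 = 1
S = 1
C² = P²·S² = 2/3 ; C = +0.816497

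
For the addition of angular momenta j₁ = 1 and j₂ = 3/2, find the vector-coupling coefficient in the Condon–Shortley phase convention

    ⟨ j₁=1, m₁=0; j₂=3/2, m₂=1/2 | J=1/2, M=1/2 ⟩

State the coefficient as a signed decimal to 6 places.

√[2·2!0!1!/4! · 1!1!2!1!1!0!] = √(1/3)
  +(−1)^1/∏(1,1,0,1,0,0)! = -1  (running -1)
⟨..|..⟩ = √(1/3)·(-1) = -0.577350

−√(1/3) = -0.577350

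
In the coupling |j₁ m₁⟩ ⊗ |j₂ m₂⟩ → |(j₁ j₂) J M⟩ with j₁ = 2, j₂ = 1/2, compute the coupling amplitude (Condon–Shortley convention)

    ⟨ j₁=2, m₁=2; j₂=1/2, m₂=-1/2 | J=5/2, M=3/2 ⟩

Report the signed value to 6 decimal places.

+√(1/5) = +0.447214

√[6·0!4!1!/6! · 4!0!0!1!4!1!] = √(576/5)
  +(−1)^0/∏(0,0,0,0,4,1)! = 1/24  (running 1/24)
⟨..|..⟩ = √(576/5)·(1/24) = +0.447214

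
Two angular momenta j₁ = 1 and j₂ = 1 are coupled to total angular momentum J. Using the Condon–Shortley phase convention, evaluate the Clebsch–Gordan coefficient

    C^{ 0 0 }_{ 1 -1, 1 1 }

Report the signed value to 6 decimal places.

+0.577350

triangle: 2!×0!×0!/3! = 2/6
(j±m)!: 0!×2!×2!×0!×0!×0! = 4
prefactor² = (2J+1)×Δ×N² = 4/3
  k=2: +1/(2!×0!×0!×0!×0!×0!) = 1/2
Σ = 1/2  ⇒  CG² = 4/3×1/2² = 1/3
CG = +√(1/3) = +0.577350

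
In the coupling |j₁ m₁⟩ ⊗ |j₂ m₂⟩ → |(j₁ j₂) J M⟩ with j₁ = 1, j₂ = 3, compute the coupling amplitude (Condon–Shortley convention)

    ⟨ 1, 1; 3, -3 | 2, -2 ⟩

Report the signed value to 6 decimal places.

triangle: 2!×0!×4!/7! = 48/5040
(j±m)!: 2!×0!×0!×6!×0!×4! = 34560
prefactor² = (2J+1)×Δ×N² = 11520/7
  k=0: +1/(0!×2!×0!×0!×0!×4!) = 1/48
Σ = 1/48  ⇒  CG² = 11520/7×1/48² = 5/7
CG = +√(5/7) = +0.845154

+0.845154  (= +√(5/7))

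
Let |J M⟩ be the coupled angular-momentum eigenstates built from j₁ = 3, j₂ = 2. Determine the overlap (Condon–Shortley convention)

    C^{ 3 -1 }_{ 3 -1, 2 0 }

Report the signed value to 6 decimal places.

√[7·2!4!2!/9! · 2!4!2!2!2!4!] = √(256/15)
  +(−1)^0/∏(0,2,4,2,0,0)! = 1/96  (running 1/96)
  +(−1)^1/∏(1,1,3,1,1,1)! = -1/6  (running -5/32)
  +(−1)^2/∏(2,0,2,0,2,2)! = 1/16  (running -3/32)
⟨..|..⟩ = √(256/15)·(-3/32) = -0.387298

-0.387298  (= −√(3/20))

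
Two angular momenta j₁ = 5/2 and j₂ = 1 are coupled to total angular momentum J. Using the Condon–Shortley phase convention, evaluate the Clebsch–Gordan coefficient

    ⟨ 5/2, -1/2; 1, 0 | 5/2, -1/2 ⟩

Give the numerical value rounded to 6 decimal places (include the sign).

-0.169031

√[6·1!4!1!/7! · 2!3!1!1!2!3!] = √(144/35)
  +(−1)^0/∏(0,1,3,1,1,0)! = 1/6  (running 1/6)
  +(−1)^1/∏(1,0,2,0,2,1)! = -1/4  (running -1/12)
⟨..|..⟩ = √(144/35)·(-1/12) = -0.169031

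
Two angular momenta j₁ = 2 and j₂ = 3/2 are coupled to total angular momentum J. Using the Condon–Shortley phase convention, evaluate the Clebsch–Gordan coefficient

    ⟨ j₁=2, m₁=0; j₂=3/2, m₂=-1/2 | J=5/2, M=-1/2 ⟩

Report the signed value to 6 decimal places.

√[6·1!3!2!/7! · 2!2!1!2!2!3!] = √(48/35)
  +(−1)^0/∏(0,1,2,1,1,1)! = 1/2  (running 1/2)
  +(−1)^1/∏(1,0,1,0,2,2)! = -1/4  (running 1/4)
⟨..|..⟩ = √(48/35)·(1/4) = +0.292770

+0.292770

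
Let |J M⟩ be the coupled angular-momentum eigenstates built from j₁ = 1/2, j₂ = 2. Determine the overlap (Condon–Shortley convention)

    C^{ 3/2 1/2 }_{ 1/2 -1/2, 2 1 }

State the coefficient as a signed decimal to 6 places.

√[4·1!0!3!/5! · 0!1!3!1!2!1!] = √(12/5)
  +(−1)^1/∏(1,0,0,2,0,1)! = -1/2  (running -1/2)
⟨..|..⟩ = √(12/5)·(-1/2) = -0.774597

−√(3/5) ≈ -0.774597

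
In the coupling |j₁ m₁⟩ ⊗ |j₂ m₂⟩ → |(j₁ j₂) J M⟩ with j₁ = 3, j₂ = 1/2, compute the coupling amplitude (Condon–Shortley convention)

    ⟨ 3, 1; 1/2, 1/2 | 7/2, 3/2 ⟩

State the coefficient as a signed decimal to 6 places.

+√(5/7) = +0.845154

triangle: 0!×6!×1!/8! = 720/40320
(j±m)!: 4!×2!×1!×0!×5!×2! = 11520
prefactor² = (2J+1)×Δ×N² = 11520/7
  k=0: +1/(0!×0!×2!×1!×4!×0!) = 1/48
Σ = 1/48  ⇒  CG² = 11520/7×1/48² = 5/7
CG = +√(5/7) = +0.845154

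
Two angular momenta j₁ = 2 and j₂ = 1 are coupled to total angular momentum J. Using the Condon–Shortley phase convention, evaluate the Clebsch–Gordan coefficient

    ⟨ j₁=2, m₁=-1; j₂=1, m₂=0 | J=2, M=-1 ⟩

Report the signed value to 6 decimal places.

−√(1/6) ≈ -0.408248

triangle: 1!·3!·1!/6! = 6/720
(j±m)!: 1!·3!·1!·1!·1!·3! = 36
prefactor² = (2J+1)·Δ·N² = 3/2
  k=0: +1/(0!·1!·3!·1!·0!·0!) = 1/6
  k=1: −1/(1!·0!·2!·0!·1!·1!) = -1/2
Σ = -1/3  ⇒  CG² = 3/2·(-1/3)² = 1/6
CG = −√(1/6) = -0.408248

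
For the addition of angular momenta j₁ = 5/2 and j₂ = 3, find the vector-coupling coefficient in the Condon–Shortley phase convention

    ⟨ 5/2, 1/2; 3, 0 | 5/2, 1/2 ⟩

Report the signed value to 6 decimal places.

√[6·3!2!3!/9! · 3!2!3!3!3!2!] = √(216/35)
  +(−1)^0/∏(0,3,2,3,0,0)! = 1/72  (running 1/72)
  +(−1)^1/∏(1,2,1,2,1,1)! = -1/4  (running -17/72)
  +(−1)^2/∏(2,1,0,1,2,2)! = 1/8  (running -1/9)
⟨..|..⟩ = √(216/35)·(-1/9) = -0.276026

−√(8/105) = -0.276026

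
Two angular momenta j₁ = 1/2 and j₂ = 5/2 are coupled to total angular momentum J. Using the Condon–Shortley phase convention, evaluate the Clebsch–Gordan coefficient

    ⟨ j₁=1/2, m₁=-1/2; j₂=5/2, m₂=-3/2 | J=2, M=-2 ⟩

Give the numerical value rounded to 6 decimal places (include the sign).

j₁+j₂−J=1  J+j₁−j₂=0  J−j₁+j₂=4  j₁+j₂+J+1=6
(j₁±m₁, j₂±m₂, J±M) = (0,1,1,4,0,4)
P² = 96
sum k=1..1:
  [1] −1/24 = -1/24
S = -1/24
C² = P²·S² = 1/6 ; C = -0.408248

−√(1/6) = -0.408248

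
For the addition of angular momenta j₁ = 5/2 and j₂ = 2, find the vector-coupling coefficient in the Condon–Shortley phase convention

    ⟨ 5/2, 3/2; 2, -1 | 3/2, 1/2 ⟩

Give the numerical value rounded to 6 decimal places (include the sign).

−√(2/105) ≈ -0.138013

√[4·3!2!1!/7! · 4!1!1!3!2!1!] = √(96/35)
  +(−1)^0/∏(0,3,1,1,1,0)! = 1/6  (running 1/6)
  +(−1)^1/∏(1,2,0,0,2,1)! = -1/4  (running -1/12)
⟨..|..⟩ = √(96/35)·(-1/12) = -0.138013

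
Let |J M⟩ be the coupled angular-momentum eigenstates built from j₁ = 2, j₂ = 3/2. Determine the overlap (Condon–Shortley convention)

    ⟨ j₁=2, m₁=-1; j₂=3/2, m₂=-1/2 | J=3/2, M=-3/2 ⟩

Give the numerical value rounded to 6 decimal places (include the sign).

j₁+j₂−J=2  J+j₁−j₂=2  J−j₁+j₂=1  j₁+j₂+J+1=6
(j₁±m₁, j₂±m₂, J±M) = (1,3,1,2,0,3)
P² = 8/5
sum k=1..1:
  [1] −1/2 = -1/2
S = -1/2
C² = P²·S² = 2/5 ; C = -0.632456

−√(2/5) = -0.632456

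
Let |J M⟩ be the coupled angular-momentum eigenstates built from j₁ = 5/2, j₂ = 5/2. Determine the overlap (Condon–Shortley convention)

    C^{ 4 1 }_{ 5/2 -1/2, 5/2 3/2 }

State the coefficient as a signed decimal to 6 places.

triangle: 1!×4!×4!/10! = 576/3628800
(j±m)!: 2!×3!×4!×1!×5!×3! = 207360
prefactor² = (2J+1)×Δ×N² = 10368/35
  k=0: +1/(0!×1!×3!×4!×1!×0!) = 1/144
  k=1: −1/(1!×0!×2!×3!×2!×1!) = -1/24
Σ = -5/144  ⇒  CG² = 10368/35×(-5/144)² = 5/14
CG = −√(5/14) = -0.597614

−√(5/14) ≈ -0.597614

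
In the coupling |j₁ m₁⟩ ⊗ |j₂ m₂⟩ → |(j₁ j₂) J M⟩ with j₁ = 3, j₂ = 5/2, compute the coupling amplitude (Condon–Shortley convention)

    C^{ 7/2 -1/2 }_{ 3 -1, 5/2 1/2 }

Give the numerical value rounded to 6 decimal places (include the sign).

triangle: 2!×4!×3!/10! = 288/3628800
(j±m)!: 2!×4!×3!×2!×3!×4! = 82944
prefactor² = (2J+1)×Δ×N² = 9216/175
  k=0: +1/(0!×2!×4!×3!×0!×0!) = 1/288
  k=1: −1/(1!×1!×3!×2!×1!×1!) = -1/12
  k=2: +1/(2!×0!×2!×1!×2!×2!) = 1/16
Σ = -5/288  ⇒  CG² = 9216/175×(-5/288)² = 1/63
CG = −√(1/63) = -0.125988

-0.125988  (= −√(1/63))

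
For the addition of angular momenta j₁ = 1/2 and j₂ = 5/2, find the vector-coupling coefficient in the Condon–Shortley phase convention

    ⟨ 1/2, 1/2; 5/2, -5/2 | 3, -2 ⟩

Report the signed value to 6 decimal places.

+0.408248  (= +√(1/6))

triangle: 0!×1!×5!/7! = 120/5040
(j±m)!: 1!×0!×0!×5!×1!×5! = 14400
prefactor² = (2J+1)×Δ×N² = 2400
  k=0: +1/(0!×0!×0!×0!×1!×5!) = 1/120
Σ = 1/120  ⇒  CG² = 2400×1/120² = 1/6
CG = +√(1/6) = +0.408248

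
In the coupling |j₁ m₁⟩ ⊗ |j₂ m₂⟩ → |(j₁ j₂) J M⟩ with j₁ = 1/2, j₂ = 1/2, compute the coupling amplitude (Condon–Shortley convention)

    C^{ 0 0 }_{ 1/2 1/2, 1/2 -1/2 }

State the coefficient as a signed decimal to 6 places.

+0.707107  (= +√(1/2))

triangle: 1!·0!·0!/2! = 1/2
(j±m)!: 1!·0!·0!·1!·0!·0! = 1
prefactor² = (2J+1)·Δ·N² = 1/2
  k=0: +1/(0!·1!·0!·0!·0!·0!) = 1
Σ = 1  ⇒  CG² = 1/2·1² = 1/2
CG = +√(1/2) = +0.707107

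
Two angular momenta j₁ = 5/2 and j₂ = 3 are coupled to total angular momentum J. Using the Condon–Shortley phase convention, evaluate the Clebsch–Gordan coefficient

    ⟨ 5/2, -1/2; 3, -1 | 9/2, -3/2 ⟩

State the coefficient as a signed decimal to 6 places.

j₁+j₂−J=1  J+j₁−j₂=4  J−j₁+j₂=5  j₁+j₂+J+1=11
(j₁±m₁, j₂±m₂, J±M) = (2,3,2,4,3,6)
P² = 138240/77
sum k=0..1:
  [0] +1/72 = 1/72
  [1] −1/96 = -1/96
S = 1/288
C² = P²·S² = 5/231 ; C = +0.147122

+0.147122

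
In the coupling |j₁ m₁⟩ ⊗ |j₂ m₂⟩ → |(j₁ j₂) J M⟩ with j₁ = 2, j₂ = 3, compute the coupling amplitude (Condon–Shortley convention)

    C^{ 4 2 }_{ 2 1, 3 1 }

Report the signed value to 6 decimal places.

j₁+j₂−J=1  J+j₁−j₂=3  J−j₁+j₂=5  j₁+j₂+J+1=10
(j₁±m₁, j₂±m₂, J±M) = (3,1,4,2,6,2)
P² = 5184/7
sum k=0..1:
  [0] +1/48 = 1/48
  [1] −1/72 = -1/72
S = 1/144
C² = P²·S² = 1/28 ; C = +0.188982

+√(1/28) = +0.188982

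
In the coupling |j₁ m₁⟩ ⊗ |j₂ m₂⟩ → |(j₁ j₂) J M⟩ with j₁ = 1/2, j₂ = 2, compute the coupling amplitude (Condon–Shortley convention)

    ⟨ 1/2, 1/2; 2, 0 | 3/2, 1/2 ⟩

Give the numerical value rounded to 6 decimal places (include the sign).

+√(2/5) = +0.632456

triangle: 1!×0!×3!/5! = 6/120
(j±m)!: 1!×0!×2!×2!×2!×1! = 8
prefactor² = (2J+1)×Δ×N² = 8/5
  k=0: +1/(0!×1!×0!×2!×0!×1!) = 1/2
Σ = 1/2  ⇒  CG² = 8/5×1/2² = 2/5
CG = +√(2/5) = +0.632456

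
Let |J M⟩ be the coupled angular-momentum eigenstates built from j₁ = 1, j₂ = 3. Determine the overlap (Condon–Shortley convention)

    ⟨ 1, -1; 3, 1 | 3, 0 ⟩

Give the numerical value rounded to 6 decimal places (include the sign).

j₁+j₂−J=1  J+j₁−j₂=1  J−j₁+j₂=5  j₁+j₂+J+1=8
(j₁±m₁, j₂±m₂, J±M) = (0,2,4,2,3,3)
P² = 72
sum k=1..1:
  [1] −1/12 = -1/12
S = -1/12
C² = P²·S² = 1/2 ; C = -0.707107

−√(1/2) ≈ -0.707107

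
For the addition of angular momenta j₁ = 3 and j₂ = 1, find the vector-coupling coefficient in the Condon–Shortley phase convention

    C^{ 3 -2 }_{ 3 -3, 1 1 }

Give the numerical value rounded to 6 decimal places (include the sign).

triangle: 1!*5!*1!/8! = 120/40320
(j±m)!: 0!*6!*2!*0!*1!*5! = 172800
prefactor² = (2J+1)*Δ*N² = 3600
  k=1: −1/(1!*0!*5!*1!*0!*0!) = -1/120
Σ = -1/120  ⇒  CG² = 3600*(-1/120)² = 1/4
CG = −√(1/4) = -0.500000

−√(1/4) = -0.500000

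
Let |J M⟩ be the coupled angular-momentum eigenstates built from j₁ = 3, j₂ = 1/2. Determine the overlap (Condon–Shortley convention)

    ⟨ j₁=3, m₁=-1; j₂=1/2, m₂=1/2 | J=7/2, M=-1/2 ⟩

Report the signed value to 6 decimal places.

triangle: 0!·6!·1!/8! = 720/40320
(j±m)!: 2!·4!·1!·0!·3!·4! = 6912
prefactor² = (2J+1)·Δ·N² = 6912/7
  k=0: +1/(0!·0!·4!·1!·2!·0!) = 1/48
Σ = 1/48  ⇒  CG² = 6912/7·1/48² = 3/7
CG = +√(3/7) = +0.654654

+0.654654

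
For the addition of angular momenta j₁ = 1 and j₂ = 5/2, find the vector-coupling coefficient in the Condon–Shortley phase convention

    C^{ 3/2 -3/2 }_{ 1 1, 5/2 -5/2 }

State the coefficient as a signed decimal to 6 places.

+√(2/3) = +0.816497

triangle: 2!*0!*3!/6! = 12/720
(j±m)!: 2!*0!*0!*5!*0!*3! = 1440
prefactor² = (2J+1)*Δ*N² = 96
  k=0: +1/(0!*2!*0!*0!*0!*3!) = 1/12
Σ = 1/12  ⇒  CG² = 96*1/12² = 2/3
CG = +√(2/3) = +0.816497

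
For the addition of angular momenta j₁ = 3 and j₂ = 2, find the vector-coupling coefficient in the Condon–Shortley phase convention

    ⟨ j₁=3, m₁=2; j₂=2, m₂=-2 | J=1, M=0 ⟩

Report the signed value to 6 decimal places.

+0.377964  (= +√(1/7))

√[3·4!2!0!/7! · 5!1!0!4!1!1!] = √(576/7)
  +(−1)^0/∏(0,4,1,0,1,0)! = 1/24  (running 1/24)
⟨..|..⟩ = √(576/7)·(1/24) = +0.377964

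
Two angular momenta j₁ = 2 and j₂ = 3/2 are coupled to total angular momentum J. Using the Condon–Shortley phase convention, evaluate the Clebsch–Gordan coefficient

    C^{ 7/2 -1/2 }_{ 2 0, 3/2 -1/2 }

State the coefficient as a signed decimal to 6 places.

+0.717137  (= +√(18/35))

triangle: 0!*4!*3!/8! = 144/40320
(j±m)!: 2!*2!*1!*2!*3!*4! = 1152
prefactor² = (2J+1)*Δ*N² = 1152/35
  k=0: +1/(0!*0!*2!*1!*2!*2!) = 1/8
Σ = 1/8  ⇒  CG² = 1152/35*1/8² = 18/35
CG = +√(18/35) = +0.717137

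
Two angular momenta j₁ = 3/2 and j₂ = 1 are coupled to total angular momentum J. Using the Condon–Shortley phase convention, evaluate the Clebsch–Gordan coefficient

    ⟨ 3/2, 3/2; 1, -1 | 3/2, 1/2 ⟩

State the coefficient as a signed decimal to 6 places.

triangle: 1!×2!×1!/5! = 2/120
(j±m)!: 3!×0!×0!×2!×2!×1! = 24
prefactor² = (2J+1)×Δ×N² = 8/5
  k=0: +1/(0!×1!×0!×0!×2!×1!) = 1/2
Σ = 1/2  ⇒  CG² = 8/5×1/2² = 2/5
CG = +√(2/5) = +0.632456

+√(2/5) = +0.632456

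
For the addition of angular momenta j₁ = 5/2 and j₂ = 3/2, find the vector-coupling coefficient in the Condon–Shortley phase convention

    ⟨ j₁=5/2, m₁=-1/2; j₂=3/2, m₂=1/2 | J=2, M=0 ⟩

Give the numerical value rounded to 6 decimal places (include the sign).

√[5·2!3!1!/7! · 2!3!2!1!2!2!] = √(8/7)
  +(−1)^1/∏(1,1,2,1,1,0)! = -1/2  (running -1/2)
  +(−1)^2/∏(2,0,1,0,2,1)! = 1/4  (running -1/4)
⟨..|..⟩ = √(8/7)·(-1/4) = -0.267261

−√(1/14) ≈ -0.267261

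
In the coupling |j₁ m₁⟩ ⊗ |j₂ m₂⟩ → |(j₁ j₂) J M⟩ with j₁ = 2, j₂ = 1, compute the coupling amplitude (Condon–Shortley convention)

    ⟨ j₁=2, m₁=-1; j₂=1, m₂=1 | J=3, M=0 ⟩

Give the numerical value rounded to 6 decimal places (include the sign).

+0.447214

j₁+j₂−J=0  J+j₁−j₂=4  J−j₁+j₂=2  j₁+j₂+J+1=7
(j₁±m₁, j₂±m₂, J±M) = (1,3,2,0,3,3)
P² = 144/5
sum k=0..0:
  [0] +1/12 = 1/12
S = 1/12
C² = P²·S² = 1/5 ; C = +0.447214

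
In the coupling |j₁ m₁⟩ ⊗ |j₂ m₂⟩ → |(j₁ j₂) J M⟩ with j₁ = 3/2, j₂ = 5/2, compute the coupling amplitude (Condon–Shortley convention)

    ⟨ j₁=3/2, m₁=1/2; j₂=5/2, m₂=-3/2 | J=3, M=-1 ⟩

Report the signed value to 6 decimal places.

+√(49/120) ≈ +0.639010

triangle: 1!×2!×4!/8! = 48/40320
(j±m)!: 2!×1!×1!×4!×2!×4! = 2304
prefactor² = (2J+1)×Δ×N² = 96/5
  k=0: +1/(0!×1!×1!×1!×1!×3!) = 1/6
  k=1: −1/(1!×0!×0!×0!×2!×4!) = -1/48
Σ = 7/48  ⇒  CG² = 96/5×7/48² = 49/120
CG = +√(49/120) = +0.639010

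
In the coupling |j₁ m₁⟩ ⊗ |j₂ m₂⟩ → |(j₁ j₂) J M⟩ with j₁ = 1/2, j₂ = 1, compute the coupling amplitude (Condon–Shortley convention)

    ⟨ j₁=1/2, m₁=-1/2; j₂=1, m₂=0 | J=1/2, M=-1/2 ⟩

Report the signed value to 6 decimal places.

triangle: 1!×0!×1!/3! = 1/6
(j±m)!: 0!×1!×1!×1!×0!×1! = 1
prefactor² = (2J+1)×Δ×N² = 1/3
  k=1: −1/(1!×0!×0!×0!×0!×1!) = -1
Σ = -1  ⇒  CG² = 1/3×(-1)² = 1/3
CG = −√(1/3) = -0.577350

−√(1/3) ≈ -0.577350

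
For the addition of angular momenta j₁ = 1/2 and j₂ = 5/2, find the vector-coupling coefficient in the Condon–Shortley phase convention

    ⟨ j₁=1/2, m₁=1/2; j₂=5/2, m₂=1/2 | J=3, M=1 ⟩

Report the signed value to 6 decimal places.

j₁+j₂−J=0  J+j₁−j₂=1  J−j₁+j₂=5  j₁+j₂+J+1=7
(j₁±m₁, j₂±m₂, J±M) = (1,0,3,2,4,2)
P² = 96
sum k=0..0:
  [0] +1/12 = 1/12
S = 1/12
C² = P²·S² = 2/3 ; C = +0.816497

+√(2/3) = +0.816497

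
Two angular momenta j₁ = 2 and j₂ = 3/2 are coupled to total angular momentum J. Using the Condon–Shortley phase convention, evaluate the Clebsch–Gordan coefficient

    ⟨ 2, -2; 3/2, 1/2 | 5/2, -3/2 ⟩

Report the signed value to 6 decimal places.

−√(16/35) ≈ -0.676123

j₁+j₂−J=1  J+j₁−j₂=3  J−j₁+j₂=2  j₁+j₂+J+1=7
(j₁±m₁, j₂±m₂, J±M) = (0,4,2,1,1,4)
P² = 576/35
sum k=1..1:
  [1] −1/6 = -1/6
S = -1/6
C² = P²·S² = 16/35 ; C = -0.676123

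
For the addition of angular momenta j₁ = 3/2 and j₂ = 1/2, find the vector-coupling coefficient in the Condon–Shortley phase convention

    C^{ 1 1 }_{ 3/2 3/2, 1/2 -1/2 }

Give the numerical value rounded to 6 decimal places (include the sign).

triangle: 1!*2!*0!/4! = 2/24
(j±m)!: 3!*0!*0!*1!*2!*0! = 12
prefactor² = (2J+1)*Δ*N² = 3
  k=0: +1/(0!*1!*0!*0!*2!*0!) = 1/2
Σ = 1/2  ⇒  CG² = 3*1/2² = 3/4
CG = +√(3/4) = +0.866025

+0.866025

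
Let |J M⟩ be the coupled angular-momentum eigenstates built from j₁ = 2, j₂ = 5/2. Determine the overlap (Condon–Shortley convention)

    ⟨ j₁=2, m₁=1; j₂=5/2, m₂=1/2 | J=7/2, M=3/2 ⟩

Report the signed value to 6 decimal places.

+√(2/21) = +0.308607

√[8·1!3!4!/9! · 3!1!3!2!5!2!] = √(384/7)
  +(−1)^0/∏(0,1,1,3,2,1)! = 1/12  (running 1/12)
  +(−1)^1/∏(1,0,0,2,3,2)! = -1/24  (running 1/24)
⟨..|..⟩ = √(384/7)·(1/24) = +0.308607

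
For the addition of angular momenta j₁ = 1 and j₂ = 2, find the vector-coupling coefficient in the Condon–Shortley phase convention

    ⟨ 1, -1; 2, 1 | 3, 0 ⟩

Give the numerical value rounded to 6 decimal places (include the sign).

triangle: 0!·2!·4!/7! = 48/5040
(j±m)!: 0!·2!·3!·1!·3!·3! = 432
prefactor² = (2J+1)·Δ·N² = 144/5
  k=0: +1/(0!·0!·2!·3!·0!·1!) = 1/12
Σ = 1/12  ⇒  CG² = 144/5·1/12² = 1/5
CG = +√(1/5) = +0.447214

+0.447214  (= +√(1/5))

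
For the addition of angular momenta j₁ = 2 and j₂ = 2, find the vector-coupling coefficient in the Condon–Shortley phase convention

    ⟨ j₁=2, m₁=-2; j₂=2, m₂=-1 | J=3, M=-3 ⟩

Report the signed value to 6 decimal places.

-0.707107

j₁+j₂−J=1  J+j₁−j₂=3  J−j₁+j₂=3  j₁+j₂+J+1=8
(j₁±m₁, j₂±m₂, J±M) = (0,4,1,3,0,6)
P² = 648
sum k=1..1:
  [1] −1/36 = -1/36
S = -1/36
C² = P²·S² = 1/2 ; C = -0.707107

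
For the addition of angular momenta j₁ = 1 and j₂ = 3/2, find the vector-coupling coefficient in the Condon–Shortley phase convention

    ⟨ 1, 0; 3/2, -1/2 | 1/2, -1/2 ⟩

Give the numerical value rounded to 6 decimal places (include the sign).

−√(1/3) = -0.577350

triangle: 2!×0!×1!/4! = 2/24
(j±m)!: 1!×1!×1!×2!×0!×1! = 2
prefactor² = (2J+1)×Δ×N² = 1/3
  k=1: −1/(1!×1!×0!×0!×0!×1!) = -1
Σ = -1  ⇒  CG² = 1/3×(-1)² = 1/3
CG = −√(1/3) = -0.577350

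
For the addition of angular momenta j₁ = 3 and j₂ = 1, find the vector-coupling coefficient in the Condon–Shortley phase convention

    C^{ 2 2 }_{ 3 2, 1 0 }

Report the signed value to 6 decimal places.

j₁+j₂−J=2  J+j₁−j₂=4  J−j₁+j₂=0  j₁+j₂+J+1=7
(j₁±m₁, j₂±m₂, J±M) = (5,1,1,1,4,0)
P² = 960/7
sum k=1..1:
  [1] −1/24 = -1/24
S = -1/24
C² = P²·S² = 5/21 ; C = -0.487950

-0.487950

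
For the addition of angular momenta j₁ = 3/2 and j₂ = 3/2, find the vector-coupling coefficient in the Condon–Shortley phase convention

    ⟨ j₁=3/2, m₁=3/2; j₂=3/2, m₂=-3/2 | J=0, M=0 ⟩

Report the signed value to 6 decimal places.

j₁+j₂−J=3  J+j₁−j₂=0  J−j₁+j₂=0  j₁+j₂+J+1=4
(j₁±m₁, j₂±m₂, J±M) = (3,0,0,3,0,0)
P² = 9
sum k=0..0:
  [0] +1/6 = 1/6
S = 1/6
C² = P²·S² = 1/4 ; C = +0.500000

+0.500000  (= +√(1/4))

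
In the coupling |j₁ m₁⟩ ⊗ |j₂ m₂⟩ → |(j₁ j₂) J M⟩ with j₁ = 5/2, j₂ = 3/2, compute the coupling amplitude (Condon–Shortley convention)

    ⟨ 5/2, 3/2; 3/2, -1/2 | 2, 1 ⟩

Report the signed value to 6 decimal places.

√[5·2!3!1!/7! · 4!1!1!2!3!1!] = √(24/7)
  +(−1)^0/∏(0,2,1,1,2,0)! = 1/4  (running 1/4)
  +(−1)^1/∏(1,1,0,0,3,1)! = -1/6  (running 1/12)
⟨..|..⟩ = √(24/7)·(1/12) = +0.154303

+√(1/42) = +0.154303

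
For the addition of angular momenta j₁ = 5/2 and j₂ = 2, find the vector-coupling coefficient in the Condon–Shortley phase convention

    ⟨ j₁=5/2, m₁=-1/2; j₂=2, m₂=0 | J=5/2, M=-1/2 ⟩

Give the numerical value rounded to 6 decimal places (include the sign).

j₁+j₂−J=2  J+j₁−j₂=3  J−j₁+j₂=2  j₁+j₂+J+1=8
(j₁±m₁, j₂±m₂, J±M) = (2,3,2,2,2,3)
P² = 72/35
sum k=0..2:
  [0] +1/24 = 1/24
  [1] −1/2 = -1/2
  [2] +1/8 = 1/8
S = -1/3
C² = P²·S² = 8/35 ; C = -0.478091

-0.478091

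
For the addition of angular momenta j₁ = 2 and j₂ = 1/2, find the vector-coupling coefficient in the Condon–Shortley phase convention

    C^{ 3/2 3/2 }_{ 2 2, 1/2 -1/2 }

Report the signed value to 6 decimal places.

+0.894427  (= +√(4/5))

triangle: 1!*3!*0!/5! = 6/120
(j±m)!: 4!*0!*0!*1!*3!*0! = 144
prefactor² = (2J+1)*Δ*N² = 144/5
  k=0: +1/(0!*1!*0!*0!*3!*0!) = 1/6
Σ = 1/6  ⇒  CG² = 144/5*1/6² = 4/5
CG = +√(4/5) = +0.894427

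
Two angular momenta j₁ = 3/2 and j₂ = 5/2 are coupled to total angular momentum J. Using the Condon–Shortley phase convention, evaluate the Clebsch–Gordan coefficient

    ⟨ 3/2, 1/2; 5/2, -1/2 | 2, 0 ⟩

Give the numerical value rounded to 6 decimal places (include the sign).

j₁+j₂−J=2  J+j₁−j₂=1  J−j₁+j₂=3  j₁+j₂+J+1=7
(j₁±m₁, j₂±m₂, J±M) = (2,1,2,3,2,2)
P² = 8/7
sum k=0..1:
  [0] +1/4 = 1/4
  [1] −1/2 = -1/2
S = -1/4
C² = P²·S² = 1/14 ; C = -0.267261

−√(1/14) = -0.267261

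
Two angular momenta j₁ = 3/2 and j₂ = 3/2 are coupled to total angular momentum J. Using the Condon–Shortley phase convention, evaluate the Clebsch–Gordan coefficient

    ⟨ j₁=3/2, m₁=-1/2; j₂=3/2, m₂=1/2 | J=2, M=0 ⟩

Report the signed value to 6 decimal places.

−√(1/4) ≈ -0.500000

j₁+j₂−J=1  J+j₁−j₂=2  J−j₁+j₂=2  j₁+j₂+J+1=6
(j₁±m₁, j₂±m₂, J±M) = (1,2,2,1,2,2)
P² = 4/9
sum k=0..1:
  [0] +1/4 = 1/4
  [1] −1/1 = -1
S = -3/4
C² = P²·S² = 1/4 ; C = -0.500000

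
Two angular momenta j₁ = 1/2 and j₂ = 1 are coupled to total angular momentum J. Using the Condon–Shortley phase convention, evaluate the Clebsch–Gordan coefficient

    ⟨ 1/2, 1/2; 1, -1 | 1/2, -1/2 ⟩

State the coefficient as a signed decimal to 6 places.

j₁+j₂−J=1  J+j₁−j₂=0  J−j₁+j₂=1  j₁+j₂+J+1=3
(j₁±m₁, j₂±m₂, J±M) = (1,0,0,2,0,1)
P² = 2/3
sum k=0..0:
  [0] +1/1 = 1
S = 1
C² = P²·S² = 2/3 ; C = +0.816497

+0.816497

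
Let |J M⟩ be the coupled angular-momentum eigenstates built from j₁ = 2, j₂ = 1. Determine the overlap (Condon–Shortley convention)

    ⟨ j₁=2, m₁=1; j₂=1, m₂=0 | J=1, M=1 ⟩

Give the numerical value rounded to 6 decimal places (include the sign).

−√(3/10) ≈ -0.547723

j₁+j₂−J=2  J+j₁−j₂=2  J−j₁+j₂=0  j₁+j₂+J+1=5
(j₁±m₁, j₂±m₂, J±M) = (3,1,1,1,2,0)
P² = 6/5
sum k=1..1:
  [1] −1/2 = -1/2
S = -1/2
C² = P²·S² = 3/10 ; C = -0.547723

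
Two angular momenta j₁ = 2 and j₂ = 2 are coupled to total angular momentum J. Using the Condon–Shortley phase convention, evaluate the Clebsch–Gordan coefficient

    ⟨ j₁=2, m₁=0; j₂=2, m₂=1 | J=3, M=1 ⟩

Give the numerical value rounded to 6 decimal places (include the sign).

triangle: 1!*3!*3!/8! = 36/40320
(j±m)!: 2!*2!*3!*1!*4!*2! = 1152
prefactor² = (2J+1)*Δ*N² = 36/5
  k=0: +1/(0!*1!*2!*3!*1!*0!) = 1/12
  k=1: −1/(1!*0!*1!*2!*2!*1!) = -1/4
Σ = -1/6  ⇒  CG² = 36/5*(-1/6)² = 1/5
CG = −√(1/5) = -0.447214

−√(1/5) = -0.447214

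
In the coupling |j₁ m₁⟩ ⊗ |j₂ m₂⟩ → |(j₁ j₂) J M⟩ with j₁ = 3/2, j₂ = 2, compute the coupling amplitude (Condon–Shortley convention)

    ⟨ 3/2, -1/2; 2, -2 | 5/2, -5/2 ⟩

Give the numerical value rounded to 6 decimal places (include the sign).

triangle: 1!·2!·3!/7! = 12/5040
(j±m)!: 1!·2!·0!·4!·0!·5! = 5760
prefactor² = (2J+1)·Δ·N² = 576/7
  k=0: +1/(0!·1!·2!·0!·0!·3!) = 1/12
Σ = 1/12  ⇒  CG² = 576/7·1/12² = 4/7
CG = +√(4/7) = +0.755929

+0.755929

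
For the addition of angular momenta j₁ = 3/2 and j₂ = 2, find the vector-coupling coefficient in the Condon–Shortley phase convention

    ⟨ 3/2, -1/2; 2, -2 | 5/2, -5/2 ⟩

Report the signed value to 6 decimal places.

√[6·1!2!3!/7! · 1!2!0!4!0!5!] = √(576/7)
  +(−1)^0/∏(0,1,2,0,0,3)! = 1/12  (running 1/12)
⟨..|..⟩ = √(576/7)·(1/12) = +0.755929

+0.755929  (= +√(4/7))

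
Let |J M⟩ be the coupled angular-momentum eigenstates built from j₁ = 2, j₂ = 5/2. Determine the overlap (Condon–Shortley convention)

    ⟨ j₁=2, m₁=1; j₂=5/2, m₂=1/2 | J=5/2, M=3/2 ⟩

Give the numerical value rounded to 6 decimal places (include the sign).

−√(6/35) ≈ -0.414039

j₁+j₂−J=2  J+j₁−j₂=2  J−j₁+j₂=3  j₁+j₂+J+1=8
(j₁±m₁, j₂±m₂, J±M) = (3,1,3,2,4,1)
P² = 216/35
sum k=0..1:
  [0] +1/12 = 1/12
  [1] −1/4 = -1/4
S = -1/6
C² = P²·S² = 6/35 ; C = -0.414039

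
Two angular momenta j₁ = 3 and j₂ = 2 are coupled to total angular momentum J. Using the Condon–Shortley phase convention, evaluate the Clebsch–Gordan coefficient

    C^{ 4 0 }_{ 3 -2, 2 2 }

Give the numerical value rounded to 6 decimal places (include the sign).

−√(1/7) = -0.377964

√[9·1!5!3!/10! · 1!5!4!0!4!4!] = √(20736/7)
  +(−1)^1/∏(1,0,4,3,1,0)! = -1/144  (running -1/144)
⟨..|..⟩ = √(20736/7)·(-1/144) = -0.377964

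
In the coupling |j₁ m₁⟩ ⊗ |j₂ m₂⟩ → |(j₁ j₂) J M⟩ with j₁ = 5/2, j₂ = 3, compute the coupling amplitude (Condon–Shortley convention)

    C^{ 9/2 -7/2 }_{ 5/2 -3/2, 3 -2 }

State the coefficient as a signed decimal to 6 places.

+√(1/99) = +0.100504

triangle: 1!·4!·5!/11! = 2880/39916800
(j±m)!: 1!·4!·1!·5!·1!·8! = 116121600
prefactor² = (2J+1)·Δ·N² = 921600/11
  k=0: +1/(0!·1!·4!·1!·0!·4!) = 1/576
  k=1: −1/(1!·0!·3!·0!·1!·5!) = -1/720
Σ = 1/2880  ⇒  CG² = 921600/11·1/2880² = 1/99
CG = +√(1/99) = +0.100504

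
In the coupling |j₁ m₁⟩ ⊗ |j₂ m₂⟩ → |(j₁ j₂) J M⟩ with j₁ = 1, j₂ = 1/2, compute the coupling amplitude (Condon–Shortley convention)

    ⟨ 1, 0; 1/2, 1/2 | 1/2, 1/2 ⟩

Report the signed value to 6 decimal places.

-0.577350

√[2·1!1!0!/3! · 1!1!1!0!1!0!] = √(1/3)
  +(−1)^1/∏(1,0,0,0,1,0)! = -1  (running -1)
⟨..|..⟩ = √(1/3)·(-1) = -0.577350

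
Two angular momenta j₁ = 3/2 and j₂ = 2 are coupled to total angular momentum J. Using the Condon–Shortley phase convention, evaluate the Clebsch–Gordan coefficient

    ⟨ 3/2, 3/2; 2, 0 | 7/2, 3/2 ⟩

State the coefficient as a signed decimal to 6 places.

+√(2/7) = +0.534522

triangle: 0!*3!*4!/8! = 144/40320
(j±m)!: 3!*0!*2!*2!*5!*2! = 5760
prefactor² = (2J+1)*Δ*N² = 1152/7
  k=0: +1/(0!*0!*0!*2!*3!*2!) = 1/24
Σ = 1/24  ⇒  CG² = 1152/7*1/24² = 2/7
CG = +√(2/7) = +0.534522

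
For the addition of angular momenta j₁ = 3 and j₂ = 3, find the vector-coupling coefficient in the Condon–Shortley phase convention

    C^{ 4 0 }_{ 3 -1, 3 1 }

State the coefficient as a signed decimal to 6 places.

+0.080582  (= +√(1/154))

j₁+j₂−J=2  J+j₁−j₂=4  J−j₁+j₂=4  j₁+j₂+J+1=11
(j₁±m₁, j₂±m₂, J±M) = (2,4,4,2,4,4)
P² = 663552/1925
sum k=0..2:
  [0] +1/1152 = 1/1152
  [1] −1/36 = -1/36
  [2] +1/32 = 1/32
S = 5/1152
C² = P²·S² = 1/154 ; C = +0.080582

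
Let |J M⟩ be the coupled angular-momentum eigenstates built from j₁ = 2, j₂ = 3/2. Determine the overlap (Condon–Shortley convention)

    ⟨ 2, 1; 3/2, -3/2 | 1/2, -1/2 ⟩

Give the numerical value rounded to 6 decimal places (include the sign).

+0.316228  (= +√(1/10))

j₁+j₂−J=3  J+j₁−j₂=1  J−j₁+j₂=0  j₁+j₂+J+1=5
(j₁±m₁, j₂±m₂, J±M) = (3,1,0,3,0,1)
P² = 18/5
sum k=0..0:
  [0] +1/6 = 1/6
S = 1/6
C² = P²·S² = 1/10 ; C = +0.316228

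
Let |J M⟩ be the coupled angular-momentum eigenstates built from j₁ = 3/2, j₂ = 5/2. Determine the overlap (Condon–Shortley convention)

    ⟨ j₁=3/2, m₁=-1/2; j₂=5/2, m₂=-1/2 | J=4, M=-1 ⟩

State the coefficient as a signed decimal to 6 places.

+√(15/28) ≈ +0.731925

triangle: 0!*3!*5!/9! = 720/362880
(j±m)!: 1!*2!*2!*3!*3!*5! = 17280
prefactor² = (2J+1)*Δ*N² = 2160/7
  k=0: +1/(0!*0!*2!*2!*1!*3!) = 1/24
Σ = 1/24  ⇒  CG² = 2160/7*1/24² = 15/28
CG = +√(15/28) = +0.731925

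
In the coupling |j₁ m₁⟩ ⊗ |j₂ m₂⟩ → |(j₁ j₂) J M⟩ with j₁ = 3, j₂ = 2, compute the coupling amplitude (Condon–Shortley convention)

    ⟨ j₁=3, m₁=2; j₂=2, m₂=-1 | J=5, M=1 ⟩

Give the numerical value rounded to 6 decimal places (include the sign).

+0.338062

√[11·0!6!4!/11! · 5!1!1!3!6!4!] = √(414720/7)
  +(−1)^0/∏(0,0,1,1,5,3)! = 1/720  (running 1/720)
⟨..|..⟩ = √(414720/7)·(1/720) = +0.338062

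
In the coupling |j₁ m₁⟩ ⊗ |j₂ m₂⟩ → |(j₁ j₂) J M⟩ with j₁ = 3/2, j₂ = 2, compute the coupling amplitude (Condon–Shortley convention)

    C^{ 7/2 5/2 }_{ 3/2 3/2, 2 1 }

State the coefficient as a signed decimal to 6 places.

+√(4/7) ≈ +0.755929

triangle: 0!·3!·4!/8! = 144/40320
(j±m)!: 3!·0!·3!·1!·6!·1! = 25920
prefactor² = (2J+1)·Δ·N² = 5184/7
  k=0: +1/(0!·0!·0!·3!·3!·1!) = 1/36
Σ = 1/36  ⇒  CG² = 5184/7·1/36² = 4/7
CG = +√(4/7) = +0.755929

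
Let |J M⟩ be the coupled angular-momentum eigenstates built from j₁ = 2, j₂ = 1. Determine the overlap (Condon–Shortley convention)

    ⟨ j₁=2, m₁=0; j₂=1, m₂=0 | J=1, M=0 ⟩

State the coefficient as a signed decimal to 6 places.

√[3·2!2!0!/5! · 2!2!1!1!1!1!] = √(2/5)
  +(−1)^1/∏(1,1,1,0,1,0)! = -1  (running -1)
⟨..|..⟩ = √(2/5)·(-1) = -0.632456

−√(2/5) = -0.632456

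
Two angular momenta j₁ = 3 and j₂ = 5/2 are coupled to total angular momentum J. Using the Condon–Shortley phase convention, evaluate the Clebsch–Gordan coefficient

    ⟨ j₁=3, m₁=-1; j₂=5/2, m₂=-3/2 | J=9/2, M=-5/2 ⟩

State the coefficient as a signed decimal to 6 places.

+0.317821  (= +√(10/99))

j₁+j₂−J=1  J+j₁−j₂=5  J−j₁+j₂=4  j₁+j₂+J+1=11
(j₁±m₁, j₂±m₂, J±M) = (2,4,1,4,2,7)
P² = 92160/11
sum k=0..1:
  [0] +1/144 = 1/144
  [1] −1/288 = -1/288
S = 1/288
C² = P²·S² = 10/99 ; C = +0.317821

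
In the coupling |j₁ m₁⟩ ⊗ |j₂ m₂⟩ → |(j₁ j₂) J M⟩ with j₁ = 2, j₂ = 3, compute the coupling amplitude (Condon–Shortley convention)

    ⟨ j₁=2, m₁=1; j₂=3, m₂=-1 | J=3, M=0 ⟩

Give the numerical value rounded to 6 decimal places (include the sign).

+0.182574  (= +√(1/30))

triangle: 2!*2!*4!/9! = 96/362880
(j±m)!: 3!*1!*2!*4!*3!*3! = 10368
prefactor² = (2J+1)*Δ*N² = 96/5
  k=0: +1/(0!*2!*1!*2!*1!*2!) = 1/8
  k=1: −1/(1!*1!*0!*1!*2!*3!) = -1/12
Σ = 1/24  ⇒  CG² = 96/5*1/24² = 1/30
CG = +√(1/30) = +0.182574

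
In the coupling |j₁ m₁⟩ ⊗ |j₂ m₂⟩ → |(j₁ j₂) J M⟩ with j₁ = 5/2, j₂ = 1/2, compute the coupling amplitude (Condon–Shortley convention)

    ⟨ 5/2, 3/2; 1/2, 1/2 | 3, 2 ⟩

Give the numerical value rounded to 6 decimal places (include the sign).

j₁+j₂−J=0  J+j₁−j₂=5  J−j₁+j₂=1  j₁+j₂+J+1=7
(j₁±m₁, j₂±m₂, J±M) = (4,1,1,0,5,1)
P² = 480
sum k=0..0:
  [0] +1/24 = 1/24
S = 1/24
C² = P²·S² = 5/6 ; C = +0.912871

+0.912871  (= +√(5/6))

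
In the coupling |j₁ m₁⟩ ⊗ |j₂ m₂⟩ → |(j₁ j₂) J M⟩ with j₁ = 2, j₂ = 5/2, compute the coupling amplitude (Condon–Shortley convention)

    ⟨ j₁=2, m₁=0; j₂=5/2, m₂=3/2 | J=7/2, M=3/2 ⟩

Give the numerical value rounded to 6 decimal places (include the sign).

-0.534522

triangle: 1!·3!·4!/9! = 144/362880
(j±m)!: 2!·2!·4!·1!·5!·2! = 23040
prefactor² = (2J+1)·Δ·N² = 512/7
  k=0: +1/(0!·1!·2!·4!·1!·0!) = 1/48
  k=1: −1/(1!·0!·1!·3!·2!·1!) = -1/12
Σ = -1/16  ⇒  CG² = 512/7·(-1/16)² = 2/7
CG = −√(2/7) = -0.534522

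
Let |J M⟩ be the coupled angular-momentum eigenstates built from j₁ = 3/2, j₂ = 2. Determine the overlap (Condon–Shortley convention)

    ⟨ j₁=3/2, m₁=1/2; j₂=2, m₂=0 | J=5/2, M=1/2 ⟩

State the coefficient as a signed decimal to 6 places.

triangle: 1!·2!·3!/7! = 12/5040
(j±m)!: 2!·1!·2!·2!·3!·2! = 96
prefactor² = (2J+1)·Δ·N² = 48/35
  k=0: +1/(0!·1!·1!·2!·1!·1!) = 1/2
  k=1: −1/(1!·0!·0!·1!·2!·2!) = -1/4
Σ = 1/4  ⇒  CG² = 48/35·1/4² = 3/35
CG = +√(3/35) = +0.292770

+0.292770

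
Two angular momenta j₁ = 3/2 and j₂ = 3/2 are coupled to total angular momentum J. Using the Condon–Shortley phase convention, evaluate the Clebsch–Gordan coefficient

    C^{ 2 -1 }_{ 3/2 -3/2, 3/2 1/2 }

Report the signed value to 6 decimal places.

-0.707107

√[5·1!2!2!/6! · 0!3!2!1!1!3!] = √(2)
  +(−1)^1/∏(1,0,2,1,0,1)! = -1/2  (running -1/2)
⟨..|..⟩ = √(2)·(-1/2) = -0.707107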